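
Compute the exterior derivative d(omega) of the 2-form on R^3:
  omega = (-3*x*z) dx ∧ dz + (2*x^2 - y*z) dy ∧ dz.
d(omega) = (4*x) dx ∧ dy ∧ dz

For a 2-form omega = sum_{i<j} g_{ij} dx_i ∧ dx_j, the exterior derivative is
  d(omega) = sum_{i<j} d(g_{ij}) ∧ dx_i ∧ dx_j = sum_{i<j, k} (∂g_{ij}/∂x_k) dx_k ∧ dx_i ∧ dx_j.
Expand each term, using dx_k ∧ dx_i ∧ dx_j = sgn(permutation) dx_{(a)} ∧ dx_{(b)} ∧ dx_{(c)} with (a < b < c) sorted:
  d(2*x^2 - y*z) includes (∂/∂x)(2*x^2 - y*z) dx = (4*x) dx, which multiplied by dy ∧ dz gives (4*x) dx ∧ dy ∧ dz
Collecting like 3-forms: d(omega) = (4*x) dx ∧ dy ∧ dz.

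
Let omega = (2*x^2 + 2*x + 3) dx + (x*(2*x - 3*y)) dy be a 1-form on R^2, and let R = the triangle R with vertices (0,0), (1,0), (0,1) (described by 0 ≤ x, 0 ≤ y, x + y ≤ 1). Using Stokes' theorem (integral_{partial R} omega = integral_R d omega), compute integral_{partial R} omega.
integral_(partial R) omega = 1/6

Stokes: integral_partial_R omega = integral_R d omega with d omega = (∂Q/∂x - ∂P/∂y) dx ∧ dy.
  ∂Q/∂x = 4*x - 3*y
  ∂P/∂y = 0
  integrand = ∂Q/∂x - ∂P/∂y = 4*x - 3*y.
Integrating over R: integral_0^1 integral_0^{1-x} (4*x - 3*y) dy dx = 1/6.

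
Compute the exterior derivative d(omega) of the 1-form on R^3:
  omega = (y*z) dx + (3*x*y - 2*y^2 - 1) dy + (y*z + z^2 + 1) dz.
d(omega) = (3*y - z) dx ∧ dy + (-y) dx ∧ dz + (z) dy ∧ dz

For a 1-form omega = sum_i f_i dx_i, the exterior derivative is
  d(omega) = sum_{i < j} (∂f_j/∂x_i - ∂f_i/∂x_j) dx_i ∧ dx_j.
  coefficient of dx ∧ dy: ∂f_2/∂x - ∂f_1/∂y = ∂(3*x*y - 2*y^2 - 1)/∂x - ∂(y*z)/∂y = 3*y - z
  coefficient of dx ∧ dz: ∂f_3/∂x - ∂f_1/∂z = ∂(y*z + z^2 + 1)/∂x - ∂(y*z)/∂z = -y
  coefficient of dy ∧ dz: ∂f_3/∂y - ∂f_2/∂z = ∂(y*z + z^2 + 1)/∂y - ∂(3*x*y - 2*y^2 - 1)/∂z = z
Assembling: d(omega) = (3*y - z) dx ∧ dy + (-y) dx ∧ dz + (z) dy ∧ dz.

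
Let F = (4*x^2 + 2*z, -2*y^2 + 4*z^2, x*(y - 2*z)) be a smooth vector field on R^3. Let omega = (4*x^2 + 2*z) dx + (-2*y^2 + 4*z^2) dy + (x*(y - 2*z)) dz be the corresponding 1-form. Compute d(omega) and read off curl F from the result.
d(omega) = (x - 8*z) dy ∧ dz + (-y + 2*z + 2) dz ∧ dx + (0) dx ∧ dy; curl F = (x - 8*z, -y + 2*z + 2, 0)

d omega = sum_{i<j} (∂f_j/∂x_i - ∂f_i/∂x_j) dx_i ∧ dx_j. Under the identification (dy ∧ dz, dz ∧ dx, dx ∧ dy) ↔ (e_x, e_y, e_z), the coefficients are exactly the components of curl F. Compute:
  ∂R/∂y - ∂Q/∂z = (x) - (8*z) = x - 8*z
  ∂P/∂z - ∂R/∂x = (2) - (y - 2*z) = -y + 2*z + 2
  ∂Q/∂x - ∂P/∂y = (0) - (0) = 0.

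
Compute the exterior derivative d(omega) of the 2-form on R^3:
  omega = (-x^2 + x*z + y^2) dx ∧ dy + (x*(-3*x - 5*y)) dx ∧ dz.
d(omega) = (6*x) dx ∧ dy ∧ dz

For a 2-form omega = sum_{i<j} g_{ij} dx_i ∧ dx_j, the exterior derivative is
  d(omega) = sum_{i<j} d(g_{ij}) ∧ dx_i ∧ dx_j = sum_{i<j, k} (∂g_{ij}/∂x_k) dx_k ∧ dx_i ∧ dx_j.
Expand each term, using dx_k ∧ dx_i ∧ dx_j = sgn(permutation) dx_{(a)} ∧ dx_{(b)} ∧ dx_{(c)} with (a < b < c) sorted:
  d(-x^2 + x*z + y^2) includes (∂/∂z)(-x^2 + x*z + y^2) dz = (x) dz, which multiplied by dx ∧ dy gives (x) dx ∧ dy ∧ dz
  d(x*(-3*x - 5*y)) includes (∂/∂y)(x*(-3*x - 5*y)) dy = (-5*x) dy, which multiplied by dx ∧ dz gives (5*x) dx ∧ dy ∧ dz
Collecting like 3-forms: d(omega) = (6*x) dx ∧ dy ∧ dz.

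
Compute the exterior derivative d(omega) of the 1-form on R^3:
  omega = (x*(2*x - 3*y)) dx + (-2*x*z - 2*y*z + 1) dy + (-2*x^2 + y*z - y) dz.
d(omega) = (3*x - 2*z) dx ∧ dy + (-4*x) dx ∧ dz + (2*x + 2*y + z - 1) dy ∧ dz

For a 1-form omega = sum_i f_i dx_i, the exterior derivative is
  d(omega) = sum_{i < j} (∂f_j/∂x_i - ∂f_i/∂x_j) dx_i ∧ dx_j.
  coefficient of dx ∧ dy: ∂f_2/∂x - ∂f_1/∂y = ∂(-2*x*z - 2*y*z + 1)/∂x - ∂(x*(2*x - 3*y))/∂y = 3*x - 2*z
  coefficient of dx ∧ dz: ∂f_3/∂x - ∂f_1/∂z = ∂(-2*x^2 + y*z - y)/∂x - ∂(x*(2*x - 3*y))/∂z = -4*x
  coefficient of dy ∧ dz: ∂f_3/∂y - ∂f_2/∂z = ∂(-2*x^2 + y*z - y)/∂y - ∂(-2*x*z - 2*y*z + 1)/∂z = 2*x + 2*y + z - 1
Assembling: d(omega) = (3*x - 2*z) dx ∧ dy + (-4*x) dx ∧ dz + (2*x + 2*y + z - 1) dy ∧ dz.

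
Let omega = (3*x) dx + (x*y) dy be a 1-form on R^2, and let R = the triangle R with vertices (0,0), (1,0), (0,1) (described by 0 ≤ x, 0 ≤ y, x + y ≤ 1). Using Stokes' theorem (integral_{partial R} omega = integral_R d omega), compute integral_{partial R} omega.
integral_(partial R) omega = 1/6

Stokes: integral_partial_R omega = integral_R d omega with d omega = (∂Q/∂x - ∂P/∂y) dx ∧ dy.
  ∂Q/∂x = y
  ∂P/∂y = 0
  integrand = ∂Q/∂x - ∂P/∂y = y.
Integrating over R: integral_0^1 integral_0^{1-x} (y) dy dx = 1/6.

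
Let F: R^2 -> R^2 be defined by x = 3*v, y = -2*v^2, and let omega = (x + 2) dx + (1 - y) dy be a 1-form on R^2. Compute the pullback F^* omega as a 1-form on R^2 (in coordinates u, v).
F^* omega = (-8*v^3 + 5*v + 6) dv

Using F^*(f dg) = (f ∘ F) d(g ∘ F), substitute each coordinate x_i by F_i(u, v) in f_i, and replace dx_i by d F_i = (∂F_i/∂u) du + (∂F_i/∂v) dv.
  For the x component: f_1(F) = 3*v + 2; d F_1 = (0) du + (3) dv
  For the y component: f_2(F) = 2*v^2 + 1; d F_2 = (0) du + (-4*v) dv
Combining and collecting du, dv coefficients:
  coeff of du: 0
  coeff of dv: -8*v^3 + 5*v + 6
F^* omega = (-8*v^3 + 5*v + 6) dv.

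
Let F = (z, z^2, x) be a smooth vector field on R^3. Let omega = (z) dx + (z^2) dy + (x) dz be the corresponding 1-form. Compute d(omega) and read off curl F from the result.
d(omega) = (-2*z) dy ∧ dz + (0) dz ∧ dx + (0) dx ∧ dy; curl F = (-2*z, 0, 0)

d omega = sum_{i<j} (∂f_j/∂x_i - ∂f_i/∂x_j) dx_i ∧ dx_j. Under the identification (dy ∧ dz, dz ∧ dx, dx ∧ dy) ↔ (e_x, e_y, e_z), the coefficients are exactly the components of curl F. Compute:
  ∂R/∂y - ∂Q/∂z = (0) - (2*z) = -2*z
  ∂P/∂z - ∂R/∂x = (1) - (1) = 0
  ∂Q/∂x - ∂P/∂y = (0) - (0) = 0.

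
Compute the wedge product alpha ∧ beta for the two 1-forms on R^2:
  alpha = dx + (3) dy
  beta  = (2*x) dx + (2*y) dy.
alpha ∧ beta = (-6*x + 2*y) dx ∧ dy

Distribute the wedge, using dx_i ∧ dx_j = -dx_j ∧ dx_i and dx_i ∧ dx_i = 0. For each pair (i, j) with i < j, the coefficient of dx_i ∧ dx_j in alpha ∧ beta is (alpha_i * beta_j - alpha_j * beta_i). Collecting: alpha ∧ beta = (-6*x + 2*y) dx ∧ dy.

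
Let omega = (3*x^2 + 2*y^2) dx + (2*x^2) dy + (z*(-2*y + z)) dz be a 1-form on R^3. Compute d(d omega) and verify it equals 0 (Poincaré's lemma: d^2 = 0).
d(d omega) = 0

Step 1: d omega = sum_{i<j} (∂f_j/∂x_i - ∂f_i/∂x_j) dx_i ∧ dx_j:
  coeff of dx ∧ dy: 4*x - 4*y
  coeff of dx ∧ dz: 0
  coeff of dy ∧ dz: -2*z
Step 2: Apply d again to each 2-form coefficient. The only possible 3-form in R^3 is dx ∧ dy ∧ dz, with coefficient
  ∂(coeff of dy∧dz)/∂x - ∂(coeff of dx∧dz)/∂y + ∂(coeff of dx∧dy)/∂z
  = ∂/∂x (-2*z) - ∂/∂y (0) + ∂/∂z (4*x - 4*y).
Each of these terms simplifies to sums of mixed partials that cancel in pairs. The result is 0 (by equality of mixed partials for smooth functions — Schwarz / Clairaut).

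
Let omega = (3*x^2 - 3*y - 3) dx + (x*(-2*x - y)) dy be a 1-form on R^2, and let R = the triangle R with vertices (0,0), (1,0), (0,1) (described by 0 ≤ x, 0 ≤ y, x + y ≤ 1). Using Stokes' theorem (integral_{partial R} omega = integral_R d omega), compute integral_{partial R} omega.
integral_(partial R) omega = 2/3

Stokes: integral_partial_R omega = integral_R d omega with d omega = (∂Q/∂x - ∂P/∂y) dx ∧ dy.
  ∂Q/∂x = -4*x - y
  ∂P/∂y = -3
  integrand = ∂Q/∂x - ∂P/∂y = -4*x - y + 3.
Integrating over R: integral_0^1 integral_0^{1-x} (-4*x - y + 3) dy dx = 2/3.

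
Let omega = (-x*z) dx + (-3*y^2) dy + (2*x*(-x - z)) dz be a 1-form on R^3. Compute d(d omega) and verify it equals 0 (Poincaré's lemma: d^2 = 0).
d(d omega) = 0

Step 1: d omega = sum_{i<j} (∂f_j/∂x_i - ∂f_i/∂x_j) dx_i ∧ dx_j:
  coeff of dx ∧ dy: 0
  coeff of dx ∧ dz: -3*x - 2*z
  coeff of dy ∧ dz: 0
Step 2: Apply d again to each 2-form coefficient. The only possible 3-form in R^3 is dx ∧ dy ∧ dz, with coefficient
  ∂(coeff of dy∧dz)/∂x - ∂(coeff of dx∧dz)/∂y + ∂(coeff of dx∧dy)/∂z
  = ∂/∂x (0) - ∂/∂y (-3*x - 2*z) + ∂/∂z (0).
Each of these terms simplifies to sums of mixed partials that cancel in pairs. The result is 0 (by equality of mixed partials for smooth functions — Schwarz / Clairaut).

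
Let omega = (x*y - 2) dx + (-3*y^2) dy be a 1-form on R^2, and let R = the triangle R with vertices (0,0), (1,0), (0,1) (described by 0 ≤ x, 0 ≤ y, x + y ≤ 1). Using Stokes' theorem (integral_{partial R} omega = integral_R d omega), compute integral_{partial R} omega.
integral_(partial R) omega = -1/6

Stokes: integral_partial_R omega = integral_R d omega with d omega = (∂Q/∂x - ∂P/∂y) dx ∧ dy.
  ∂Q/∂x = 0
  ∂P/∂y = x
  integrand = ∂Q/∂x - ∂P/∂y = -x.
Integrating over R: integral_0^1 integral_0^{1-x} (-x) dy dx = -1/6.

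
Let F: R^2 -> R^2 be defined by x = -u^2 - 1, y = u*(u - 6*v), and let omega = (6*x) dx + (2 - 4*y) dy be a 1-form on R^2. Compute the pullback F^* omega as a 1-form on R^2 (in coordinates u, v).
F^* omega = (4*u^3 + 72*u^2*v - 144*u*v^2 + 16*u - 12*v) du + (12*u*(2*u^2 - 12*u*v - 1)) dv

Using F^*(f dg) = (f ∘ F) d(g ∘ F), substitute each coordinate x_i by F_i(u, v) in f_i, and replace dx_i by d F_i = (∂F_i/∂u) du + (∂F_i/∂v) dv.
  For the x component: f_1(F) = -6*u^2 - 6; d F_1 = (-2*u) du + (0) dv
  For the y component: f_2(F) = -4*u^2 + 24*u*v + 2; d F_2 = (2*u - 6*v) du + (-6*u) dv
Combining and collecting du, dv coefficients:
  coeff of du: 4*u^3 + 72*u^2*v - 144*u*v^2 + 16*u - 12*v
  coeff of dv: 12*u*(2*u^2 - 12*u*v - 1)
F^* omega = (4*u^3 + 72*u^2*v - 144*u*v^2 + 16*u - 12*v) du + (12*u*(2*u^2 - 12*u*v - 1)) dv.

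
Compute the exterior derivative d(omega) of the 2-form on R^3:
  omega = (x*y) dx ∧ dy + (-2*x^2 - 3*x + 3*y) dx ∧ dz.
d(omega) = (-3) dx ∧ dy ∧ dz

For a 2-form omega = sum_{i<j} g_{ij} dx_i ∧ dx_j, the exterior derivative is
  d(omega) = sum_{i<j} d(g_{ij}) ∧ dx_i ∧ dx_j = sum_{i<j, k} (∂g_{ij}/∂x_k) dx_k ∧ dx_i ∧ dx_j.
Expand each term, using dx_k ∧ dx_i ∧ dx_j = sgn(permutation) dx_{(a)} ∧ dx_{(b)} ∧ dx_{(c)} with (a < b < c) sorted:
  d(-2*x^2 - 3*x + 3*y) includes (∂/∂y)(-2*x^2 - 3*x + 3*y) dy = (3) dy, which multiplied by dx ∧ dz gives (-3) dx ∧ dy ∧ dz
Collecting like 3-forms: d(omega) = (-3) dx ∧ dy ∧ dz.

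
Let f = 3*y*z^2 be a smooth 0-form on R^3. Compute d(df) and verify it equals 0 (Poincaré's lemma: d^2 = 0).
d(df) = 0

Step 1: df = sum_i (∂f/∂x_i) dx_i = (0) dx + (3*z^2) dy + (6*y*z) dz.
Step 2: Apply d again. Using the 1-form formula, the coefficient of dx ∧ dy in d(df) is ∂^2 f/∂x ∂y - ∂^2 f/∂y ∂x = (0) - (0) = 0 (equality of mixed partials for smooth f).
Similarly for dx ∧ dz and dy ∧ dz — all coefficients vanish. So d(df) = 0.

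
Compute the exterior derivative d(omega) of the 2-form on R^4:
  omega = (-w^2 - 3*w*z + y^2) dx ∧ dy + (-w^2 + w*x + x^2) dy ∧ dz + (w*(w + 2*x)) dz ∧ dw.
d(omega) = (-2*w + 2*x) dx ∧ dy ∧ dz + (-2*w - 3*z) dx ∧ dy ∧ dw + (-2*w + x) dy ∧ dz ∧ dw + (2*w) dx ∧ dz ∧ dw

For a 2-form omega = sum_{i<j} g_{ij} dx_i ∧ dx_j, the exterior derivative is
  d(omega) = sum_{i<j} d(g_{ij}) ∧ dx_i ∧ dx_j = sum_{i<j, k} (∂g_{ij}/∂x_k) dx_k ∧ dx_i ∧ dx_j.
Expand each term, using dx_k ∧ dx_i ∧ dx_j = sgn(permutation) dx_{(a)} ∧ dx_{(b)} ∧ dx_{(c)} with (a < b < c) sorted:
  d(-w^2 - 3*w*z + y^2) includes (∂/∂z)(-w^2 - 3*w*z + y^2) dz = (-3*w) dz, which multiplied by dx ∧ dy gives (-3*w) dx ∧ dy ∧ dz
  d(-w^2 - 3*w*z + y^2) includes (∂/∂w)(-w^2 - 3*w*z + y^2) dw = (-2*w - 3*z) dw, which multiplied by dx ∧ dy gives (-2*w - 3*z) dx ∧ dy ∧ dw
  d(-w^2 + w*x + x^2) includes (∂/∂x)(-w^2 + w*x + x^2) dx = (w + 2*x) dx, which multiplied by dy ∧ dz gives (w + 2*x) dx ∧ dy ∧ dz
  d(-w^2 + w*x + x^2) includes (∂/∂w)(-w^2 + w*x + x^2) dw = (-2*w + x) dw, which multiplied by dy ∧ dz gives (-2*w + x) dy ∧ dz ∧ dw
  d(w*(w + 2*x)) includes (∂/∂x)(w*(w + 2*x)) dx = (2*w) dx, which multiplied by dz ∧ dw gives (2*w) dx ∧ dz ∧ dw
Collecting like 3-forms: d(omega) = (-2*w + 2*x) dx ∧ dy ∧ dz + (-2*w - 3*z) dx ∧ dy ∧ dw + (-2*w + x) dy ∧ dz ∧ dw + (2*w) dx ∧ dz ∧ dw.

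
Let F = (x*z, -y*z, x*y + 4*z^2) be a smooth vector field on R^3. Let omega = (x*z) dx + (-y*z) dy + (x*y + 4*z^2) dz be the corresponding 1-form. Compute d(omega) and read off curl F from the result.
d(omega) = (x + y) dy ∧ dz + (x - y) dz ∧ dx + (0) dx ∧ dy; curl F = (x + y, x - y, 0)

d omega = sum_{i<j} (∂f_j/∂x_i - ∂f_i/∂x_j) dx_i ∧ dx_j. Under the identification (dy ∧ dz, dz ∧ dx, dx ∧ dy) ↔ (e_x, e_y, e_z), the coefficients are exactly the components of curl F. Compute:
  ∂R/∂y - ∂Q/∂z = (x) - (-y) = x + y
  ∂P/∂z - ∂R/∂x = (x) - (y) = x - y
  ∂Q/∂x - ∂P/∂y = (0) - (0) = 0.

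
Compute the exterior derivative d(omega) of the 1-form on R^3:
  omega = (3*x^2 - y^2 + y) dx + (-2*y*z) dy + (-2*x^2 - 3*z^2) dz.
d(omega) = (2*y - 1) dx ∧ dy + (-4*x) dx ∧ dz + (2*y) dy ∧ dz

For a 1-form omega = sum_i f_i dx_i, the exterior derivative is
  d(omega) = sum_{i < j} (∂f_j/∂x_i - ∂f_i/∂x_j) dx_i ∧ dx_j.
  coefficient of dx ∧ dy: ∂f_2/∂x - ∂f_1/∂y = ∂(-2*y*z)/∂x - ∂(3*x^2 - y^2 + y)/∂y = 2*y - 1
  coefficient of dx ∧ dz: ∂f_3/∂x - ∂f_1/∂z = ∂(-2*x^2 - 3*z^2)/∂x - ∂(3*x^2 - y^2 + y)/∂z = -4*x
  coefficient of dy ∧ dz: ∂f_3/∂y - ∂f_2/∂z = ∂(-2*x^2 - 3*z^2)/∂y - ∂(-2*y*z)/∂z = 2*y
Assembling: d(omega) = (2*y - 1) dx ∧ dy + (-4*x) dx ∧ dz + (2*y) dy ∧ dz.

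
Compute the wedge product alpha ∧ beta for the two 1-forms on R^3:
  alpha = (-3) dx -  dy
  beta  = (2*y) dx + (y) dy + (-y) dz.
alpha ∧ beta = (-y) dx ∧ dy + (3*y) dx ∧ dz + (y) dy ∧ dz

Distribute the wedge, using dx_i ∧ dx_j = -dx_j ∧ dx_i and dx_i ∧ dx_i = 0. For each pair (i, j) with i < j, the coefficient of dx_i ∧ dx_j in alpha ∧ beta is (alpha_i * beta_j - alpha_j * beta_i). Collecting: alpha ∧ beta = (-y) dx ∧ dy + (3*y) dx ∧ dz + (y) dy ∧ dz.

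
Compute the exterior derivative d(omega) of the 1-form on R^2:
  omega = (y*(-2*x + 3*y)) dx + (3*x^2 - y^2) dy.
d(omega) = (8*x - 6*y) dx ∧ dy

For a 1-form omega = sum_i f_i dx_i, the exterior derivative is
  d(omega) = sum_{i < j} (∂f_j/∂x_i - ∂f_i/∂x_j) dx_i ∧ dx_j.
  coefficient of dx ∧ dy: ∂f_2/∂x - ∂f_1/∂y = ∂(3*x^2 - y^2)/∂x - ∂(y*(-2*x + 3*y))/∂y = 8*x - 6*y
Assembling: d(omega) = (8*x - 6*y) dx ∧ dy.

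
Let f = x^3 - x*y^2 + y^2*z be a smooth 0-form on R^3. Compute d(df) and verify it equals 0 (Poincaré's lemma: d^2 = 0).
d(df) = 0

Step 1: df = sum_i (∂f/∂x_i) dx_i = (3*x^2 - y^2) dx + (2*y*(-x + z)) dy + (y^2) dz.
Step 2: Apply d again. Using the 1-form formula, the coefficient of dx ∧ dy in d(df) is ∂^2 f/∂x ∂y - ∂^2 f/∂y ∂x = (-2*y) - (-2*y) = 0 (equality of mixed partials for smooth f).
Similarly for dx ∧ dz and dy ∧ dz — all coefficients vanish. So d(df) = 0.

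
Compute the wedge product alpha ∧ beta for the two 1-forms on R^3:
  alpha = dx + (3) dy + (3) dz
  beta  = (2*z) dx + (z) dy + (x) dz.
alpha ∧ beta = (-5*z) dx ∧ dy + (x - 6*z) dx ∧ dz + (3*x - 3*z) dy ∧ dz

Distribute the wedge, using dx_i ∧ dx_j = -dx_j ∧ dx_i and dx_i ∧ dx_i = 0. For each pair (i, j) with i < j, the coefficient of dx_i ∧ dx_j in alpha ∧ beta is (alpha_i * beta_j - alpha_j * beta_i). Collecting: alpha ∧ beta = (-5*z) dx ∧ dy + (x - 6*z) dx ∧ dz + (3*x - 3*z) dy ∧ dz.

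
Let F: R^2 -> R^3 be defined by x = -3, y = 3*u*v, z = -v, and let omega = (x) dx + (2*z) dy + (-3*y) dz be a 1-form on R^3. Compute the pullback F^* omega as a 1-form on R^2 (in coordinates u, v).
F^* omega = (-6*v^2) du + (3*u*v) dv

Using F^*(f dg) = (f ∘ F) d(g ∘ F), substitute each coordinate x_i by F_i(u, v) in f_i, and replace dx_i by d F_i = (∂F_i/∂u) du + (∂F_i/∂v) dv.
  For the x component: f_1(F) = -3; d F_1 = (0) du + (0) dv
  For the y component: f_2(F) = -2*v; d F_2 = (3*v) du + (3*u) dv
  For the z component: f_3(F) = -9*u*v; d F_3 = (0) du + (-1) dv
Combining and collecting du, dv coefficients:
  coeff of du: -6*v^2
  coeff of dv: 3*u*v
F^* omega = (-6*v^2) du + (3*u*v) dv.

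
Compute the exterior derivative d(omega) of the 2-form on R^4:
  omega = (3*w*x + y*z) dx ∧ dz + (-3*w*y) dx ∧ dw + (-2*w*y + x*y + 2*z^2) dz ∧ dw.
d(omega) = (-z) dx ∧ dy ∧ dz + (3*x + y) dx ∧ dz ∧ dw + (3*w) dx ∧ dy ∧ dw + (-2*w + x) dy ∧ dz ∧ dw

For a 2-form omega = sum_{i<j} g_{ij} dx_i ∧ dx_j, the exterior derivative is
  d(omega) = sum_{i<j} d(g_{ij}) ∧ dx_i ∧ dx_j = sum_{i<j, k} (∂g_{ij}/∂x_k) dx_k ∧ dx_i ∧ dx_j.
Expand each term, using dx_k ∧ dx_i ∧ dx_j = sgn(permutation) dx_{(a)} ∧ dx_{(b)} ∧ dx_{(c)} with (a < b < c) sorted:
  d(3*w*x + y*z) includes (∂/∂y)(3*w*x + y*z) dy = (z) dy, which multiplied by dx ∧ dz gives (-z) dx ∧ dy ∧ dz
  d(3*w*x + y*z) includes (∂/∂w)(3*w*x + y*z) dw = (3*x) dw, which multiplied by dx ∧ dz gives (3*x) dx ∧ dz ∧ dw
  d(-3*w*y) includes (∂/∂y)(-3*w*y) dy = (-3*w) dy, which multiplied by dx ∧ dw gives (3*w) dx ∧ dy ∧ dw
  d(-2*w*y + x*y + 2*z^2) includes (∂/∂x)(-2*w*y + x*y + 2*z^2) dx = (y) dx, which multiplied by dz ∧ dw gives (y) dx ∧ dz ∧ dw
  d(-2*w*y + x*y + 2*z^2) includes (∂/∂y)(-2*w*y + x*y + 2*z^2) dy = (-2*w + x) dy, which multiplied by dz ∧ dw gives (-2*w + x) dy ∧ dz ∧ dw
Collecting like 3-forms: d(omega) = (-z) dx ∧ dy ∧ dz + (3*x + y) dx ∧ dz ∧ dw + (3*w) dx ∧ dy ∧ dw + (-2*w + x) dy ∧ dz ∧ dw.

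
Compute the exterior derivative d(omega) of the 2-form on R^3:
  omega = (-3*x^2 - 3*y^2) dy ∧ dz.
d(omega) = (-6*x) dx ∧ dy ∧ dz

For a 2-form omega = sum_{i<j} g_{ij} dx_i ∧ dx_j, the exterior derivative is
  d(omega) = sum_{i<j} d(g_{ij}) ∧ dx_i ∧ dx_j = sum_{i<j, k} (∂g_{ij}/∂x_k) dx_k ∧ dx_i ∧ dx_j.
Expand each term, using dx_k ∧ dx_i ∧ dx_j = sgn(permutation) dx_{(a)} ∧ dx_{(b)} ∧ dx_{(c)} with (a < b < c) sorted:
  d(-3*x^2 - 3*y^2) includes (∂/∂x)(-3*x^2 - 3*y^2) dx = (-6*x) dx, which multiplied by dy ∧ dz gives (-6*x) dx ∧ dy ∧ dz
Collecting like 3-forms: d(omega) = (-6*x) dx ∧ dy ∧ dz.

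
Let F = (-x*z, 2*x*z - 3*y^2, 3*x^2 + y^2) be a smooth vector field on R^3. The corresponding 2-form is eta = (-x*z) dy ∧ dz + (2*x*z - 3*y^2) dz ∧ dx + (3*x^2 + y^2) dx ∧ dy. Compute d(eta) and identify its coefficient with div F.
d(eta) = (-6*y - z) dx ∧ dy ∧ dz; div F = -6*y - z

For a 2-form in R^3 of the form above, applying d gives a 3-form with coefficient ∂P/∂x + ∂Q/∂y + ∂R/∂z:
  ∂P/∂x = -z
  ∂Q/∂y = -6*y
  ∂R/∂z = 0
Sum = -6*y - z, which is exactly div F.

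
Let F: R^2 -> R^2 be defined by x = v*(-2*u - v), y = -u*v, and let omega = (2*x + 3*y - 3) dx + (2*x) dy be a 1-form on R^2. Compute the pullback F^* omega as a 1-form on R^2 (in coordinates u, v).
F^* omega = (6*v*(3*u*v + v^2 + 1)) du + (18*u^2*v + 20*u*v^2 + 6*u + 4*v^3 + 6*v) dv

Using F^*(f dg) = (f ∘ F) d(g ∘ F), substitute each coordinate x_i by F_i(u, v) in f_i, and replace dx_i by d F_i = (∂F_i/∂u) du + (∂F_i/∂v) dv.
  For the x component: f_1(F) = -7*u*v - 2*v^2 - 3; d F_1 = (-2*v) du + (-2*u - 2*v) dv
  For the y component: f_2(F) = 2*v*(-2*u - v); d F_2 = (-v) du + (-u) dv
Combining and collecting du, dv coefficients:
  coeff of du: 6*v*(3*u*v + v^2 + 1)
  coeff of dv: 18*u^2*v + 20*u*v^2 + 6*u + 4*v^3 + 6*v
F^* omega = (6*v*(3*u*v + v^2 + 1)) du + (18*u^2*v + 20*u*v^2 + 6*u + 4*v^3 + 6*v) dv.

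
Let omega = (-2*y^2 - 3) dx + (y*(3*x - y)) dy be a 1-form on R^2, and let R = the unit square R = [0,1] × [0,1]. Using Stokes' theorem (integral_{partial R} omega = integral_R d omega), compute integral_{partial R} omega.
integral_(partial R) omega = 7/2

Stokes: integral_partial_R omega = integral_R d omega with d omega = (∂Q/∂x - ∂P/∂y) dx ∧ dy.
  ∂Q/∂x = 3*y
  ∂P/∂y = -4*y
  integrand = ∂Q/∂x - ∂P/∂y = 7*y.
Integrating over R: integral_0^1 integral_0^1 (7*y) dx dy = 7/2.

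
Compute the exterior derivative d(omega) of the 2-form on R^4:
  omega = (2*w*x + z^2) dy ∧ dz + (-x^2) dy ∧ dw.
d(omega) = (2*w) dx ∧ dy ∧ dz + (2*x) dy ∧ dz ∧ dw + (-2*x) dx ∧ dy ∧ dw

For a 2-form omega = sum_{i<j} g_{ij} dx_i ∧ dx_j, the exterior derivative is
  d(omega) = sum_{i<j} d(g_{ij}) ∧ dx_i ∧ dx_j = sum_{i<j, k} (∂g_{ij}/∂x_k) dx_k ∧ dx_i ∧ dx_j.
Expand each term, using dx_k ∧ dx_i ∧ dx_j = sgn(permutation) dx_{(a)} ∧ dx_{(b)} ∧ dx_{(c)} with (a < b < c) sorted:
  d(2*w*x + z^2) includes (∂/∂x)(2*w*x + z^2) dx = (2*w) dx, which multiplied by dy ∧ dz gives (2*w) dx ∧ dy ∧ dz
  d(2*w*x + z^2) includes (∂/∂w)(2*w*x + z^2) dw = (2*x) dw, which multiplied by dy ∧ dz gives (2*x) dy ∧ dz ∧ dw
  d(-x^2) includes (∂/∂x)(-x^2) dx = (-2*x) dx, which multiplied by dy ∧ dw gives (-2*x) dx ∧ dy ∧ dw
Collecting like 3-forms: d(omega) = (2*w) dx ∧ dy ∧ dz + (2*x) dy ∧ dz ∧ dw + (-2*x) dx ∧ dy ∧ dw.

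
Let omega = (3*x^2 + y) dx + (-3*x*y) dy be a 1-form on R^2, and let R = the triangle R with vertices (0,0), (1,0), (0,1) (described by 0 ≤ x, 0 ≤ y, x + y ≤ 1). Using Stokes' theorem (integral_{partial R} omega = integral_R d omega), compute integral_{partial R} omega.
integral_(partial R) omega = -1

Stokes: integral_partial_R omega = integral_R d omega with d omega = (∂Q/∂x - ∂P/∂y) dx ∧ dy.
  ∂Q/∂x = -3*y
  ∂P/∂y = 1
  integrand = ∂Q/∂x - ∂P/∂y = -3*y - 1.
Integrating over R: integral_0^1 integral_0^{1-x} (-3*y - 1) dy dx = -1.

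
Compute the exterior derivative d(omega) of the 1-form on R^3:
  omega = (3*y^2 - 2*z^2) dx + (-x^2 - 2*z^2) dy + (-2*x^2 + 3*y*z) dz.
d(omega) = (-2*x - 6*y) dx ∧ dy + (-4*x + 4*z) dx ∧ dz + (7*z) dy ∧ dz

For a 1-form omega = sum_i f_i dx_i, the exterior derivative is
  d(omega) = sum_{i < j} (∂f_j/∂x_i - ∂f_i/∂x_j) dx_i ∧ dx_j.
  coefficient of dx ∧ dy: ∂f_2/∂x - ∂f_1/∂y = ∂(-x^2 - 2*z^2)/∂x - ∂(3*y^2 - 2*z^2)/∂y = -2*x - 6*y
  coefficient of dx ∧ dz: ∂f_3/∂x - ∂f_1/∂z = ∂(-2*x^2 + 3*y*z)/∂x - ∂(3*y^2 - 2*z^2)/∂z = -4*x + 4*z
  coefficient of dy ∧ dz: ∂f_3/∂y - ∂f_2/∂z = ∂(-2*x^2 + 3*y*z)/∂y - ∂(-x^2 - 2*z^2)/∂z = 7*z
Assembling: d(omega) = (-2*x - 6*y) dx ∧ dy + (-4*x + 4*z) dx ∧ dz + (7*z) dy ∧ dz.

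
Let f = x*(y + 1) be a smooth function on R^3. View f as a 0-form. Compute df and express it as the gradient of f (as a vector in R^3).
df = (y + 1) dx + (x) dy + (0) dz; grad f = (y + 1, x, 0)

For a 0-form f, d f = (∂f/∂x) dx + (∂f/∂y) dy + (∂f/∂z) dz. The components of the vector representation are exactly the entries of grad f in Cartesian coordinates:
  ∂f/∂x = y + 1
  ∂f/∂y = x
  ∂f/∂z = 0.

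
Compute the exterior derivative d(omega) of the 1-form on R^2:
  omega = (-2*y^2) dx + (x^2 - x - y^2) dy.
d(omega) = (2*x + 4*y - 1) dx ∧ dy

For a 1-form omega = sum_i f_i dx_i, the exterior derivative is
  d(omega) = sum_{i < j} (∂f_j/∂x_i - ∂f_i/∂x_j) dx_i ∧ dx_j.
  coefficient of dx ∧ dy: ∂f_2/∂x - ∂f_1/∂y = ∂(x^2 - x - y^2)/∂x - ∂(-2*y^2)/∂y = 2*x + 4*y - 1
Assembling: d(omega) = (2*x + 4*y - 1) dx ∧ dy.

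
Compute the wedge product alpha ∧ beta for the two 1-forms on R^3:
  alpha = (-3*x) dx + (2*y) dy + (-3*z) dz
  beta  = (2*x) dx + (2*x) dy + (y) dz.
alpha ∧ beta = (-2*x*(3*x + 2*y)) dx ∧ dy + (3*x*(-y + 2*z)) dx ∧ dz + (6*x*z + 2*y^2) dy ∧ dz

Distribute the wedge, using dx_i ∧ dx_j = -dx_j ∧ dx_i and dx_i ∧ dx_i = 0. For each pair (i, j) with i < j, the coefficient of dx_i ∧ dx_j in alpha ∧ beta is (alpha_i * beta_j - alpha_j * beta_i). Collecting: alpha ∧ beta = (-2*x*(3*x + 2*y)) dx ∧ dy + (3*x*(-y + 2*z)) dx ∧ dz + (6*x*z + 2*y^2) dy ∧ dz.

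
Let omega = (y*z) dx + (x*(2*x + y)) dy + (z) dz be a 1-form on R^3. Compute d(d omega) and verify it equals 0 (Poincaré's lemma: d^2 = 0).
d(d omega) = 0

Step 1: d omega = sum_{i<j} (∂f_j/∂x_i - ∂f_i/∂x_j) dx_i ∧ dx_j:
  coeff of dx ∧ dy: 4*x + y - z
  coeff of dx ∧ dz: -y
  coeff of dy ∧ dz: 0
Step 2: Apply d again to each 2-form coefficient. The only possible 3-form in R^3 is dx ∧ dy ∧ dz, with coefficient
  ∂(coeff of dy∧dz)/∂x - ∂(coeff of dx∧dz)/∂y + ∂(coeff of dx∧dy)/∂z
  = ∂/∂x (0) - ∂/∂y (-y) + ∂/∂z (4*x + y - z).
Each of these terms simplifies to sums of mixed partials that cancel in pairs. The result is 0 (by equality of mixed partials for smooth functions — Schwarz / Clairaut).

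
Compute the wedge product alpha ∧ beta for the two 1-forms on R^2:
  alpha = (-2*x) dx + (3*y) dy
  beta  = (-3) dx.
alpha ∧ beta = (9*y) dx ∧ dy

Distribute the wedge, using dx_i ∧ dx_j = -dx_j ∧ dx_i and dx_i ∧ dx_i = 0. For each pair (i, j) with i < j, the coefficient of dx_i ∧ dx_j in alpha ∧ beta is (alpha_i * beta_j - alpha_j * beta_i). Collecting: alpha ∧ beta = (9*y) dx ∧ dy.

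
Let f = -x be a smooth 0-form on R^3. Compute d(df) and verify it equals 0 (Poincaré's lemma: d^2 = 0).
d(df) = 0

Step 1: df = sum_i (∂f/∂x_i) dx_i = (-1) dx + (0) dy + (0) dz.
Step 2: Apply d again. Using the 1-form formula, the coefficient of dx ∧ dy in d(df) is ∂^2 f/∂x ∂y - ∂^2 f/∂y ∂x = (0) - (0) = 0 (equality of mixed partials for smooth f).
Similarly for dx ∧ dz and dy ∧ dz — all coefficients vanish. So d(df) = 0.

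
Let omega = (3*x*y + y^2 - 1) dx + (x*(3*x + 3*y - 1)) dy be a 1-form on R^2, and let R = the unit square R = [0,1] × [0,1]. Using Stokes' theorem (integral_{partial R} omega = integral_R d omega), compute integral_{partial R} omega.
integral_(partial R) omega = 1

Stokes: integral_partial_R omega = integral_R d omega with d omega = (∂Q/∂x - ∂P/∂y) dx ∧ dy.
  ∂Q/∂x = 6*x + 3*y - 1
  ∂P/∂y = 3*x + 2*y
  integrand = ∂Q/∂x - ∂P/∂y = 3*x + y - 1.
Integrating over R: integral_0^1 integral_0^1 (3*x + y - 1) dx dy = 1.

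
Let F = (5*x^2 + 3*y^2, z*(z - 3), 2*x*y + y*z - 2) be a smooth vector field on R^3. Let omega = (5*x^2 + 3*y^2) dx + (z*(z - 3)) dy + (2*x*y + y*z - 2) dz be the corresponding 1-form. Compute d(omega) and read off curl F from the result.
d(omega) = (2*x - z + 3) dy ∧ dz + (-2*y) dz ∧ dx + (-6*y) dx ∧ dy; curl F = (2*x - z + 3, -2*y, -6*y)

d omega = sum_{i<j} (∂f_j/∂x_i - ∂f_i/∂x_j) dx_i ∧ dx_j. Under the identification (dy ∧ dz, dz ∧ dx, dx ∧ dy) ↔ (e_x, e_y, e_z), the coefficients are exactly the components of curl F. Compute:
  ∂R/∂y - ∂Q/∂z = (2*x + z) - (2*z - 3) = 2*x - z + 3
  ∂P/∂z - ∂R/∂x = (0) - (2*y) = -2*y
  ∂Q/∂x - ∂P/∂y = (0) - (6*y) = -6*y.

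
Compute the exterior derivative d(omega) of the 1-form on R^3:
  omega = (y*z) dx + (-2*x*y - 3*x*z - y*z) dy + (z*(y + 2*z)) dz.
d(omega) = (-2*y - 4*z) dx ∧ dy + (-y) dx ∧ dz + (3*x + y + z) dy ∧ dz

For a 1-form omega = sum_i f_i dx_i, the exterior derivative is
  d(omega) = sum_{i < j} (∂f_j/∂x_i - ∂f_i/∂x_j) dx_i ∧ dx_j.
  coefficient of dx ∧ dy: ∂f_2/∂x - ∂f_1/∂y = ∂(-2*x*y - 3*x*z - y*z)/∂x - ∂(y*z)/∂y = -2*y - 4*z
  coefficient of dx ∧ dz: ∂f_3/∂x - ∂f_1/∂z = ∂(z*(y + 2*z))/∂x - ∂(y*z)/∂z = -y
  coefficient of dy ∧ dz: ∂f_3/∂y - ∂f_2/∂z = ∂(z*(y + 2*z))/∂y - ∂(-2*x*y - 3*x*z - y*z)/∂z = 3*x + y + z
Assembling: d(omega) = (-2*y - 4*z) dx ∧ dy + (-y) dx ∧ dz + (3*x + y + z) dy ∧ dz.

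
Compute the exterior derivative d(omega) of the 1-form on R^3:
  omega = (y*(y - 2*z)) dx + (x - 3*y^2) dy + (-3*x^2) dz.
d(omega) = (-2*y + 2*z + 1) dx ∧ dy + (-6*x + 2*y) dx ∧ dz

For a 1-form omega = sum_i f_i dx_i, the exterior derivative is
  d(omega) = sum_{i < j} (∂f_j/∂x_i - ∂f_i/∂x_j) dx_i ∧ dx_j.
  coefficient of dx ∧ dy: ∂f_2/∂x - ∂f_1/∂y = ∂(x - 3*y^2)/∂x - ∂(y*(y - 2*z))/∂y = -2*y + 2*z + 1
  coefficient of dx ∧ dz: ∂f_3/∂x - ∂f_1/∂z = ∂(-3*x^2)/∂x - ∂(y*(y - 2*z))/∂z = -6*x + 2*y
Assembling: d(omega) = (-2*y + 2*z + 1) dx ∧ dy + (-6*x + 2*y) dx ∧ dz.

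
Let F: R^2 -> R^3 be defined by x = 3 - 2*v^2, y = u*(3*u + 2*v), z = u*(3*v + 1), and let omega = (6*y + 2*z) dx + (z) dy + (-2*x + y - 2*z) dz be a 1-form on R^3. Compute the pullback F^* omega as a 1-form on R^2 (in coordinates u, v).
F^* omega = (27*u^2*v + 9*u^2 - 6*u*v^2 - 8*u*v - 2*u + 12*v^3 + 4*v^2 - 18*v - 6) du + (u*(9*u^2 - 78*u*v - 4*u - 60*v^2 - 8*v - 18)) dv

Using F^*(f dg) = (f ∘ F) d(g ∘ F), substitute each coordinate x_i by F_i(u, v) in f_i, and replace dx_i by d F_i = (∂F_i/∂u) du + (∂F_i/∂v) dv.
  For the x component: f_1(F) = 2*u*(9*u + 9*v + 1); d F_1 = (0) du + (-4*v) dv
  For the y component: f_2(F) = u*(3*v + 1); d F_2 = (6*u + 2*v) du + (2*u) dv
  For the z component: f_3(F) = 3*u^2 - 4*u*v - 2*u + 4*v^2 - 6; d F_3 = (3*v + 1) du + (3*u) dv
Combining and collecting du, dv coefficients:
  coeff of du: 27*u^2*v + 9*u^2 - 6*u*v^2 - 8*u*v - 2*u + 12*v^3 + 4*v^2 - 18*v - 6
  coeff of dv: u*(9*u^2 - 78*u*v - 4*u - 60*v^2 - 8*v - 18)
F^* omega = (27*u^2*v + 9*u^2 - 6*u*v^2 - 8*u*v - 2*u + 12*v^3 + 4*v^2 - 18*v - 6) du + (u*(9*u^2 - 78*u*v - 4*u - 60*v^2 - 8*v - 18)) dv.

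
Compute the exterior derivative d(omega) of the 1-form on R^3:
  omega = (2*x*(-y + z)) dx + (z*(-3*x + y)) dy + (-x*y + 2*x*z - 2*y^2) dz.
d(omega) = (2*x - 3*z) dx ∧ dy + (-2*x - y + 2*z) dx ∧ dz + (2*x - 5*y) dy ∧ dz

For a 1-form omega = sum_i f_i dx_i, the exterior derivative is
  d(omega) = sum_{i < j} (∂f_j/∂x_i - ∂f_i/∂x_j) dx_i ∧ dx_j.
  coefficient of dx ∧ dy: ∂f_2/∂x - ∂f_1/∂y = ∂(z*(-3*x + y))/∂x - ∂(2*x*(-y + z))/∂y = 2*x - 3*z
  coefficient of dx ∧ dz: ∂f_3/∂x - ∂f_1/∂z = ∂(-x*y + 2*x*z - 2*y^2)/∂x - ∂(2*x*(-y + z))/∂z = -2*x - y + 2*z
  coefficient of dy ∧ dz: ∂f_3/∂y - ∂f_2/∂z = ∂(-x*y + 2*x*z - 2*y^2)/∂y - ∂(z*(-3*x + y))/∂z = 2*x - 5*y
Assembling: d(omega) = (2*x - 3*z) dx ∧ dy + (-2*x - y + 2*z) dx ∧ dz + (2*x - 5*y) dy ∧ dz.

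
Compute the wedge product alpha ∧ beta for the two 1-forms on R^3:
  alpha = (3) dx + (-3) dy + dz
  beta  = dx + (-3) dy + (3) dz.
alpha ∧ beta = (-6) dx ∧ dy + (8) dx ∧ dz + (-6) dy ∧ dz

Distribute the wedge, using dx_i ∧ dx_j = -dx_j ∧ dx_i and dx_i ∧ dx_i = 0. For each pair (i, j) with i < j, the coefficient of dx_i ∧ dx_j in alpha ∧ beta is (alpha_i * beta_j - alpha_j * beta_i). Collecting: alpha ∧ beta = (-6) dx ∧ dy + (8) dx ∧ dz + (-6) dy ∧ dz.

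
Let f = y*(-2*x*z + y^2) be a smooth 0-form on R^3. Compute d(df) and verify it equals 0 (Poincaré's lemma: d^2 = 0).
d(df) = 0

Step 1: df = sum_i (∂f/∂x_i) dx_i = (-2*y*z) dx + (-2*x*z + 3*y^2) dy + (-2*x*y) dz.
Step 2: Apply d again. Using the 1-form formula, the coefficient of dx ∧ dy in d(df) is ∂^2 f/∂x ∂y - ∂^2 f/∂y ∂x = (-2*z) - (-2*z) = 0 (equality of mixed partials for smooth f).
Similarly for dx ∧ dz and dy ∧ dz — all coefficients vanish. So d(df) = 0.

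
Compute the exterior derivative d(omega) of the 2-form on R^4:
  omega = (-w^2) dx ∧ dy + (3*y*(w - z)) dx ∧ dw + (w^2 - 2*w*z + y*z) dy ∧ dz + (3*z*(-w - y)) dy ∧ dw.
d(omega) = (-5*w + 3*z) dx ∧ dy ∧ dw + (3*y) dx ∧ dz ∧ dw + (5*w + 3*y - 2*z) dy ∧ dz ∧ dw

For a 2-form omega = sum_{i<j} g_{ij} dx_i ∧ dx_j, the exterior derivative is
  d(omega) = sum_{i<j} d(g_{ij}) ∧ dx_i ∧ dx_j = sum_{i<j, k} (∂g_{ij}/∂x_k) dx_k ∧ dx_i ∧ dx_j.
Expand each term, using dx_k ∧ dx_i ∧ dx_j = sgn(permutation) dx_{(a)} ∧ dx_{(b)} ∧ dx_{(c)} with (a < b < c) sorted:
  d(-w^2) includes (∂/∂w)(-w^2) dw = (-2*w) dw, which multiplied by dx ∧ dy gives (-2*w) dx ∧ dy ∧ dw
  d(3*y*(w - z)) includes (∂/∂y)(3*y*(w - z)) dy = (3*w - 3*z) dy, which multiplied by dx ∧ dw gives (-3*w + 3*z) dx ∧ dy ∧ dw
  d(3*y*(w - z)) includes (∂/∂z)(3*y*(w - z)) dz = (-3*y) dz, which multiplied by dx ∧ dw gives (3*y) dx ∧ dz ∧ dw
  d(w^2 - 2*w*z + y*z) includes (∂/∂w)(w^2 - 2*w*z + y*z) dw = (2*w - 2*z) dw, which multiplied by dy ∧ dz gives (2*w - 2*z) dy ∧ dz ∧ dw
  d(3*z*(-w - y)) includes (∂/∂z)(3*z*(-w - y)) dz = (-3*w - 3*y) dz, which multiplied by dy ∧ dw gives (3*w + 3*y) dy ∧ dz ∧ dw
Collecting like 3-forms: d(omega) = (-5*w + 3*z) dx ∧ dy ∧ dw + (3*y) dx ∧ dz ∧ dw + (5*w + 3*y - 2*z) dy ∧ dz ∧ dw.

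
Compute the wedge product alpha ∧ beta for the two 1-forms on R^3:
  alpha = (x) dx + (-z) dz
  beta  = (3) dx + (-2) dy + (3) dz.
alpha ∧ beta = (-2*x) dx ∧ dy + (3*x + 3*z) dx ∧ dz + (-2*z) dy ∧ dz

Distribute the wedge, using dx_i ∧ dx_j = -dx_j ∧ dx_i and dx_i ∧ dx_i = 0. For each pair (i, j) with i < j, the coefficient of dx_i ∧ dx_j in alpha ∧ beta is (alpha_i * beta_j - alpha_j * beta_i). Collecting: alpha ∧ beta = (-2*x) dx ∧ dy + (3*x + 3*z) dx ∧ dz + (-2*z) dy ∧ dz.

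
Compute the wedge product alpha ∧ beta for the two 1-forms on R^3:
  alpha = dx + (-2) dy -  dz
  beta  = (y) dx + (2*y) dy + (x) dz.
alpha ∧ beta = (4*y) dx ∧ dy + (x + y) dx ∧ dz + (-2*x + 2*y) dy ∧ dz

Distribute the wedge, using dx_i ∧ dx_j = -dx_j ∧ dx_i and dx_i ∧ dx_i = 0. For each pair (i, j) with i < j, the coefficient of dx_i ∧ dx_j in alpha ∧ beta is (alpha_i * beta_j - alpha_j * beta_i). Collecting: alpha ∧ beta = (4*y) dx ∧ dy + (x + y) dx ∧ dz + (-2*x + 2*y) dy ∧ dz.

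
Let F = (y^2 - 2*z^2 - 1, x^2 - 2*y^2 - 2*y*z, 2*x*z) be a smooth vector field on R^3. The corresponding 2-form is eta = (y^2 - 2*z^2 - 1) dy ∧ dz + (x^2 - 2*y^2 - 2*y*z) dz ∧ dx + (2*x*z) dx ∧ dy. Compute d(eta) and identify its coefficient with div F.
d(eta) = (2*x - 4*y - 2*z) dx ∧ dy ∧ dz; div F = 2*x - 4*y - 2*z

For a 2-form in R^3 of the form above, applying d gives a 3-form with coefficient ∂P/∂x + ∂Q/∂y + ∂R/∂z:
  ∂P/∂x = 0
  ∂Q/∂y = -4*y - 2*z
  ∂R/∂z = 2*x
Sum = 2*x - 4*y - 2*z, which is exactly div F.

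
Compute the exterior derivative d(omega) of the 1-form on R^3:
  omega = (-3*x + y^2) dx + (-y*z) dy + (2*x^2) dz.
d(omega) = (-2*y) dx ∧ dy + (4*x) dx ∧ dz + (y) dy ∧ dz

For a 1-form omega = sum_i f_i dx_i, the exterior derivative is
  d(omega) = sum_{i < j} (∂f_j/∂x_i - ∂f_i/∂x_j) dx_i ∧ dx_j.
  coefficient of dx ∧ dy: ∂f_2/∂x - ∂f_1/∂y = ∂(-y*z)/∂x - ∂(-3*x + y^2)/∂y = -2*y
  coefficient of dx ∧ dz: ∂f_3/∂x - ∂f_1/∂z = ∂(2*x^2)/∂x - ∂(-3*x + y^2)/∂z = 4*x
  coefficient of dy ∧ dz: ∂f_3/∂y - ∂f_2/∂z = ∂(2*x^2)/∂y - ∂(-y*z)/∂z = y
Assembling: d(omega) = (-2*y) dx ∧ dy + (4*x) dx ∧ dz + (y) dy ∧ dz.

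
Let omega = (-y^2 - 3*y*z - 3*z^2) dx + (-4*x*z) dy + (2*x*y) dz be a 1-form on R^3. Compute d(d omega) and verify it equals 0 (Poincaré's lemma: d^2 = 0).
d(d omega) = 0

Step 1: d omega = sum_{i<j} (∂f_j/∂x_i - ∂f_i/∂x_j) dx_i ∧ dx_j:
  coeff of dx ∧ dy: 2*y - z
  coeff of dx ∧ dz: 5*y + 6*z
  coeff of dy ∧ dz: 6*x
Step 2: Apply d again to each 2-form coefficient. The only possible 3-form in R^3 is dx ∧ dy ∧ dz, with coefficient
  ∂(coeff of dy∧dz)/∂x - ∂(coeff of dx∧dz)/∂y + ∂(coeff of dx∧dy)/∂z
  = ∂/∂x (6*x) - ∂/∂y (5*y + 6*z) + ∂/∂z (2*y - z).
Each of these terms simplifies to sums of mixed partials that cancel in pairs. The result is 0 (by equality of mixed partials for smooth functions — Schwarz / Clairaut).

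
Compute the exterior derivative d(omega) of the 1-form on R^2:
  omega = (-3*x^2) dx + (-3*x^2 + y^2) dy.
d(omega) = (-6*x) dx ∧ dy

For a 1-form omega = sum_i f_i dx_i, the exterior derivative is
  d(omega) = sum_{i < j} (∂f_j/∂x_i - ∂f_i/∂x_j) dx_i ∧ dx_j.
  coefficient of dx ∧ dy: ∂f_2/∂x - ∂f_1/∂y = ∂(-3*x^2 + y^2)/∂x - ∂(-3*x^2)/∂y = -6*x
Assembling: d(omega) = (-6*x) dx ∧ dy.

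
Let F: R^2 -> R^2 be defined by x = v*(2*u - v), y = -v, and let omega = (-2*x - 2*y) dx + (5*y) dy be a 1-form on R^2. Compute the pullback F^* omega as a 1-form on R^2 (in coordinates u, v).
F^* omega = (4*v^2*(-2*u + v + 1)) du + (v*(-8*u^2 + 12*u*v + 4*u - 4*v^2 - 4*v + 5)) dv

Using F^*(f dg) = (f ∘ F) d(g ∘ F), substitute each coordinate x_i by F_i(u, v) in f_i, and replace dx_i by d F_i = (∂F_i/∂u) du + (∂F_i/∂v) dv.
  For the x component: f_1(F) = 2*v*(-2*u + v + 1); d F_1 = (2*v) du + (2*u - 2*v) dv
  For the y component: f_2(F) = -5*v; d F_2 = (0) du + (-1) dv
Combining and collecting du, dv coefficients:
  coeff of du: 4*v^2*(-2*u + v + 1)
  coeff of dv: v*(-8*u^2 + 12*u*v + 4*u - 4*v^2 - 4*v + 5)
F^* omega = (4*v^2*(-2*u + v + 1)) du + (v*(-8*u^2 + 12*u*v + 4*u - 4*v^2 - 4*v + 5)) dv.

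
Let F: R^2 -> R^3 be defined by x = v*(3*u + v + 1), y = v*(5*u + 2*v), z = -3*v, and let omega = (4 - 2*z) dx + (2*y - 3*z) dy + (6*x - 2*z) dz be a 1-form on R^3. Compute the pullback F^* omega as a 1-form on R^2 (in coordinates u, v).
F^* omega = (v*(50*u*v + 20*v^2 + 63*v + 12)) du + (50*u^2*v + 60*u*v^2 + 9*u*v + 12*u + 16*v^3 + 30*v^2 - 22*v + 4) dv

Using F^*(f dg) = (f ∘ F) d(g ∘ F), substitute each coordinate x_i by F_i(u, v) in f_i, and replace dx_i by d F_i = (∂F_i/∂u) du + (∂F_i/∂v) dv.
  For the x component: f_1(F) = 6*v + 4; d F_1 = (3*v) du + (3*u + 2*v + 1) dv
  For the y component: f_2(F) = v*(10*u + 4*v + 9); d F_2 = (5*v) du + (5*u + 4*v) dv
  For the z component: f_3(F) = 6*v*(3*u + v + 2); d F_3 = (0) du + (-3) dv
Combining and collecting du, dv coefficients:
  coeff of du: v*(50*u*v + 20*v^2 + 63*v + 12)
  coeff of dv: 50*u^2*v + 60*u*v^2 + 9*u*v + 12*u + 16*v^3 + 30*v^2 - 22*v + 4
F^* omega = (v*(50*u*v + 20*v^2 + 63*v + 12)) du + (50*u^2*v + 60*u*v^2 + 9*u*v + 12*u + 16*v^3 + 30*v^2 - 22*v + 4) dv.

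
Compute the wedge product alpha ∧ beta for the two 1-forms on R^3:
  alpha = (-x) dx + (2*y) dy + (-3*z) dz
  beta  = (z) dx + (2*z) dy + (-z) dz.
alpha ∧ beta = (-2*z*(x + y)) dx ∧ dy + (z*(x + 3*z)) dx ∧ dz + (2*z*(-y + 3*z)) dy ∧ dz

Distribute the wedge, using dx_i ∧ dx_j = -dx_j ∧ dx_i and dx_i ∧ dx_i = 0. For each pair (i, j) with i < j, the coefficient of dx_i ∧ dx_j in alpha ∧ beta is (alpha_i * beta_j - alpha_j * beta_i). Collecting: alpha ∧ beta = (-2*z*(x + y)) dx ∧ dy + (z*(x + 3*z)) dx ∧ dz + (2*z*(-y + 3*z)) dy ∧ dz.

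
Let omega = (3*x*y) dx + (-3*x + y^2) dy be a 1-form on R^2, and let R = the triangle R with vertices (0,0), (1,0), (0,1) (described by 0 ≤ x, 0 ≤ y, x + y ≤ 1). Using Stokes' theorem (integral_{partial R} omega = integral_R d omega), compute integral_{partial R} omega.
integral_(partial R) omega = -2

Stokes: integral_partial_R omega = integral_R d omega with d omega = (∂Q/∂x - ∂P/∂y) dx ∧ dy.
  ∂Q/∂x = -3
  ∂P/∂y = 3*x
  integrand = ∂Q/∂x - ∂P/∂y = -3*x - 3.
Integrating over R: integral_0^1 integral_0^{1-x} (-3*x - 3) dy dx = -2.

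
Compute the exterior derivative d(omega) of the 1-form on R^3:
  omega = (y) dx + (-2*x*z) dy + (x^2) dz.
d(omega) = (-2*z - 1) dx ∧ dy + (2*x) dx ∧ dz + (2*x) dy ∧ dz

For a 1-form omega = sum_i f_i dx_i, the exterior derivative is
  d(omega) = sum_{i < j} (∂f_j/∂x_i - ∂f_i/∂x_j) dx_i ∧ dx_j.
  coefficient of dx ∧ dy: ∂f_2/∂x - ∂f_1/∂y = ∂(-2*x*z)/∂x - ∂(y)/∂y = -2*z - 1
  coefficient of dx ∧ dz: ∂f_3/∂x - ∂f_1/∂z = ∂(x^2)/∂x - ∂(y)/∂z = 2*x
  coefficient of dy ∧ dz: ∂f_3/∂y - ∂f_2/∂z = ∂(x^2)/∂y - ∂(-2*x*z)/∂z = 2*x
Assembling: d(omega) = (-2*z - 1) dx ∧ dy + (2*x) dx ∧ dz + (2*x) dy ∧ dz.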